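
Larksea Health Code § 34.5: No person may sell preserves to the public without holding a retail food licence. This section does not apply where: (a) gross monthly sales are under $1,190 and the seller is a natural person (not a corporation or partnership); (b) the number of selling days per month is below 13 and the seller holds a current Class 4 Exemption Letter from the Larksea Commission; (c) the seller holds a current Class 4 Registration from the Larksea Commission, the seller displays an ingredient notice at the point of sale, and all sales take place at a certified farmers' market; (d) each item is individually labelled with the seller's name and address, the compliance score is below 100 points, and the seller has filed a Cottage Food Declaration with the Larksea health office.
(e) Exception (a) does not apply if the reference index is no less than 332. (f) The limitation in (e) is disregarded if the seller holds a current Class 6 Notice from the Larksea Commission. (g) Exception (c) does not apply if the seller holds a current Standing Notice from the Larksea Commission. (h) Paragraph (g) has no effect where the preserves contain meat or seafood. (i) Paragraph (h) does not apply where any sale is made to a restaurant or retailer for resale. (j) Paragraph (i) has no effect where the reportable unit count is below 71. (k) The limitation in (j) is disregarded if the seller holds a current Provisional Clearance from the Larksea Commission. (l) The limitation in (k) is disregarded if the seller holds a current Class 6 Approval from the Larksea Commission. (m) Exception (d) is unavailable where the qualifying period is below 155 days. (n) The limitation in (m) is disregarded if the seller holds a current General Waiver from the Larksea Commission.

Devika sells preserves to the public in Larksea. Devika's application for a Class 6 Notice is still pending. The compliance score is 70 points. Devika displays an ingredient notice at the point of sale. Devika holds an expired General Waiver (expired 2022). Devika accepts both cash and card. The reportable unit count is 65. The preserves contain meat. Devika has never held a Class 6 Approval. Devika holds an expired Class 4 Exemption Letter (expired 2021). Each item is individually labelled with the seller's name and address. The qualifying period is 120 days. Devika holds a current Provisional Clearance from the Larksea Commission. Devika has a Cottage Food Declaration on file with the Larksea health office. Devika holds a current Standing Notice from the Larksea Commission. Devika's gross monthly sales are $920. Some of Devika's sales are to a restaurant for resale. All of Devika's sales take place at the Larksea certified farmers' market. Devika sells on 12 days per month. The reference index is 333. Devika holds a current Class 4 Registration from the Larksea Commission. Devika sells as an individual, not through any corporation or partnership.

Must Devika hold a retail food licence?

Exception (a)'s conditions are all satisfied: gross monthly sales are $920, under the $1,190 limit; the seller is a natural person. But: (e) operates against (a): the reference index is 333, meeting the 332 threshold. (f), which would lift (e), is not triggered — no current Class 6 Notice is held. (a) is therefore removed.
Exception (b) does not apply: there is no Class 4 Exemption Letter in force.
Exception (c) is satisfied on its face — a current Class 4 Registration is held; an ingredient notice is displayed; all sales are at a certified farmers' market. However, paragraphs (g)–(l) must be considered: (g) operates against (c): a current Standing Notice is held. (h) is triggered (the preserves contain meat), but is displaced by (i): (i) operates against (h): some sales are to a restaurant for resale. (j) would limit (i) — the reportable unit count is 65, below the 71 limit — but (k) sets (j) aside: (k) operates against (j): a current Provisional Clearance is held. (l), which would lift (k), does not operate here — the Class 6 Approval is not current. (c) is therefore removed.
Exception (d): items are individually labelled; the compliance score is 70 points, below the 100 points limit; a Cottage Food Declaration is on file — every condition holds. Turning to paragraphs (m)–(n): (m) applies — the qualifying period is 120 days, below the 155 days limit. (n) is inapplicable (no current General Waiver is held), so (m) stands. So (d) is unavailable.
None of the exceptions is available; § 34.5 applies in full.

Yes — Devika must hold a retail food licence.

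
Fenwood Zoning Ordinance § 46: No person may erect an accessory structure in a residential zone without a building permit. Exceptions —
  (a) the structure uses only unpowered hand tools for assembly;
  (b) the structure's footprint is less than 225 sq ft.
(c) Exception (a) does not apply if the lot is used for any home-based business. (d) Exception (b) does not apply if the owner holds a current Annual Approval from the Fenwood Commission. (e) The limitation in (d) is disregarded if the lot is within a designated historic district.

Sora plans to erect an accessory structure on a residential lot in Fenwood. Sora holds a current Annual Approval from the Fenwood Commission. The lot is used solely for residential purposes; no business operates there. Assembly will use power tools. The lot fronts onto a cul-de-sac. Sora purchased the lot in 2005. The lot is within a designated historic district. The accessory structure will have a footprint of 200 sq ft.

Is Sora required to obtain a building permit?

No — exception (b) applies; Sora does not need a building permit.

Exception (a) fails — assembly uses power tools.
Exception (b) is satisfied on its face — the structure's footprint is 200 sq ft, less than the 225 sq ft limit. Applying paragraphs (d)–(e): (d) is engaged (a current Annual Approval is held), but is itself disapplied by (e): (e) operates — the lot is in a historic district. (b) remains available.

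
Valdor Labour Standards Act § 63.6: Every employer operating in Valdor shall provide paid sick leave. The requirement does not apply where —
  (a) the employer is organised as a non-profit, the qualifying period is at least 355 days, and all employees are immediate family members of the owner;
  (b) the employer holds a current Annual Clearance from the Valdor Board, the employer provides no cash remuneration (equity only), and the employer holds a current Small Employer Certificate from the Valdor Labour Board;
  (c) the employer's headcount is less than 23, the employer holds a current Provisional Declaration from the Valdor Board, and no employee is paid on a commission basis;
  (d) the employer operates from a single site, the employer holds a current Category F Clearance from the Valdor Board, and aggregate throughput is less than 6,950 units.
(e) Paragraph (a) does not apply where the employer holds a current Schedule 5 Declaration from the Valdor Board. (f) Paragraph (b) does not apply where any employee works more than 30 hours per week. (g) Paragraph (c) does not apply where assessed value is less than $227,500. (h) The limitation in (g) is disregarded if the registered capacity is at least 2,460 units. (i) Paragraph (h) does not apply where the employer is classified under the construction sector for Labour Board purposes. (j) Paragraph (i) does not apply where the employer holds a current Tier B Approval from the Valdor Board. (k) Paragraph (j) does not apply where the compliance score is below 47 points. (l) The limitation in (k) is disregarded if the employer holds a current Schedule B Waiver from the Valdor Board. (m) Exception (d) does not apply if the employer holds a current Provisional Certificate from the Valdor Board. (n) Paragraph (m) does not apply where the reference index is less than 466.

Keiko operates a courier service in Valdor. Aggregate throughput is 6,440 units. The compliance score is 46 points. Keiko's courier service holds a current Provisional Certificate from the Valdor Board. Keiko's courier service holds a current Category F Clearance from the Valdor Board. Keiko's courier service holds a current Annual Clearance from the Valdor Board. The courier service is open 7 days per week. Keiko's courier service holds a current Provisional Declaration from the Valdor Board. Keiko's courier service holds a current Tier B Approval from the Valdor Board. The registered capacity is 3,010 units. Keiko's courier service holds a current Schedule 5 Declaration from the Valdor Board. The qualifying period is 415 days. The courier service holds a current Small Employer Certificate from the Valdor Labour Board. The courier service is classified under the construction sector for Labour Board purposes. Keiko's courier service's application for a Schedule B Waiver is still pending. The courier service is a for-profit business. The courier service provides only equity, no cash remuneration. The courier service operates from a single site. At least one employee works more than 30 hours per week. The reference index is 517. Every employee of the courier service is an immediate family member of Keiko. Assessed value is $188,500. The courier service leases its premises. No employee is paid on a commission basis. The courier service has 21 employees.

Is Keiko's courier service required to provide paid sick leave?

Yes — Keiko's courier service must provide paid sick leave.

Exception (a) does not apply: the employer is for-profit.
Exception (b)'s conditions are all satisfied: a current Annual Clearance is held; remuneration is equity-only; a current Small Employer Certificate is held. Turning to paragraph (f): (f) operates against (b): at least one employee exceeds 30 hours/week. (b) is therefore removed.
Exception (c) is satisfied on its face — the employer's headcount is 21, less than the 23 limit; a current Provisional Declaration is held; no employee is paid on commission. But applying paragraphs (g)–(l): (g) operates against (c): assessed value is $188,500, less than the $227,500 limit. (h) operates (the registered capacity is 3,010 units, meeting the 2,460 units threshold), but is itself disapplied by (i): (i) applies — the courier service is classified under the construction sector. (j) would limit (i) — a current Tier B Approval is held — but (k) sets (j) aside: (k) is triggered — the compliance score is 46 points, below the 47 points limit. (l) does not operate here (no current Schedule B Waiver is held), so (k) stands. (c) is therefore removed.
Exception (d)'s conditions are all satisfied: the employer operates from a single site; a current Category F Clearance is held; aggregate throughput is 6,440 units, less than the 6,950 units limit. Turning to paragraphs (m)–(n): (m) operates against (d): a current Provisional Certificate is held. (n) is inapplicable (the reference index is 517, not less than 466), so (m) stands. So (d) is unavailable.
No exception applies. The general rule governs.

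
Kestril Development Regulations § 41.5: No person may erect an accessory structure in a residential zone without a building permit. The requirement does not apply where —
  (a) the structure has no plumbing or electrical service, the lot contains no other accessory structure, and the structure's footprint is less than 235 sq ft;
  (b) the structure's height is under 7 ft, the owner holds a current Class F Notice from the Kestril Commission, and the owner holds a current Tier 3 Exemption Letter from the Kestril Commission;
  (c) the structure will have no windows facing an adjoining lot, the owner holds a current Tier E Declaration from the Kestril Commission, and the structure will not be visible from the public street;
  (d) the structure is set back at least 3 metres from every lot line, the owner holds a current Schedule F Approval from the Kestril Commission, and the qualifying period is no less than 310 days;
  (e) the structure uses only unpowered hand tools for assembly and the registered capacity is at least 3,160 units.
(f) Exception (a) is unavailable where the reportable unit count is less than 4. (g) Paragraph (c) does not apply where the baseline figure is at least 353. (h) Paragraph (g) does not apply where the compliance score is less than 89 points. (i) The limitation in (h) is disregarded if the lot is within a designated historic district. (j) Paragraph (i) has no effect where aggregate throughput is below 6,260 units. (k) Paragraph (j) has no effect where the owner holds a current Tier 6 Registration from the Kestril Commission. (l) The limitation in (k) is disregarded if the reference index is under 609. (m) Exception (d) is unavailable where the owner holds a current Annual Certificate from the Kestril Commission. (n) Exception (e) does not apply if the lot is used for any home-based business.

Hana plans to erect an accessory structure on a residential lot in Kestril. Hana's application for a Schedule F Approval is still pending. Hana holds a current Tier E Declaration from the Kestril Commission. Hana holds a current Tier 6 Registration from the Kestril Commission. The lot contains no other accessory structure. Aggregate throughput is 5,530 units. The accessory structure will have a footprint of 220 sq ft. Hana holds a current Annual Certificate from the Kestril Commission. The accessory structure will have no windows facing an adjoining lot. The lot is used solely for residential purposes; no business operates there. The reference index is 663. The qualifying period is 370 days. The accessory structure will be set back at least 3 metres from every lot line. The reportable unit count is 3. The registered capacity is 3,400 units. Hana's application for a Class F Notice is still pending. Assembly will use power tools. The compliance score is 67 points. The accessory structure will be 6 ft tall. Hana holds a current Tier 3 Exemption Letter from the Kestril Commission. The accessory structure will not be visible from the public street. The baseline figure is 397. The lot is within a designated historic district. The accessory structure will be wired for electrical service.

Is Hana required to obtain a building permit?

Exception (a) does not apply: electrical service is planned.
Exception (b) requires that the owner holds a current Class F Notice from the Kestril Commission; but no current Class F Notice is held, so (b) is unavailable.
All of (c)'s requirements are met (no windows face an adjoining lot; a current Tier E Declaration is held; the structure will not be visible from the street). But: (g) operates against (c): the baseline figure is 397, meeting the 353 threshold. (h) would limit (g) — the compliance score is 67 points, less than the 89 points limit — but (i) sets (h) aside: (i) operates against (h): the lot is in a historic district. (j) is triggered (aggregate throughput is 5,530 units, below the 6,260 units limit), but yields to (k): (k) operates against (j): a current Tier 6 Registration is held. (l), which would lift (k), does not operate here — the reference index is 663, not under 609. So (c) is unavailable.
Exception (d) does not apply: the Schedule F Approval is not current.
Exception (e) does not apply: assembly uses power tools.
Every exception is unavailable, so the rule governs.

Yes — Hana must obtain a building permit.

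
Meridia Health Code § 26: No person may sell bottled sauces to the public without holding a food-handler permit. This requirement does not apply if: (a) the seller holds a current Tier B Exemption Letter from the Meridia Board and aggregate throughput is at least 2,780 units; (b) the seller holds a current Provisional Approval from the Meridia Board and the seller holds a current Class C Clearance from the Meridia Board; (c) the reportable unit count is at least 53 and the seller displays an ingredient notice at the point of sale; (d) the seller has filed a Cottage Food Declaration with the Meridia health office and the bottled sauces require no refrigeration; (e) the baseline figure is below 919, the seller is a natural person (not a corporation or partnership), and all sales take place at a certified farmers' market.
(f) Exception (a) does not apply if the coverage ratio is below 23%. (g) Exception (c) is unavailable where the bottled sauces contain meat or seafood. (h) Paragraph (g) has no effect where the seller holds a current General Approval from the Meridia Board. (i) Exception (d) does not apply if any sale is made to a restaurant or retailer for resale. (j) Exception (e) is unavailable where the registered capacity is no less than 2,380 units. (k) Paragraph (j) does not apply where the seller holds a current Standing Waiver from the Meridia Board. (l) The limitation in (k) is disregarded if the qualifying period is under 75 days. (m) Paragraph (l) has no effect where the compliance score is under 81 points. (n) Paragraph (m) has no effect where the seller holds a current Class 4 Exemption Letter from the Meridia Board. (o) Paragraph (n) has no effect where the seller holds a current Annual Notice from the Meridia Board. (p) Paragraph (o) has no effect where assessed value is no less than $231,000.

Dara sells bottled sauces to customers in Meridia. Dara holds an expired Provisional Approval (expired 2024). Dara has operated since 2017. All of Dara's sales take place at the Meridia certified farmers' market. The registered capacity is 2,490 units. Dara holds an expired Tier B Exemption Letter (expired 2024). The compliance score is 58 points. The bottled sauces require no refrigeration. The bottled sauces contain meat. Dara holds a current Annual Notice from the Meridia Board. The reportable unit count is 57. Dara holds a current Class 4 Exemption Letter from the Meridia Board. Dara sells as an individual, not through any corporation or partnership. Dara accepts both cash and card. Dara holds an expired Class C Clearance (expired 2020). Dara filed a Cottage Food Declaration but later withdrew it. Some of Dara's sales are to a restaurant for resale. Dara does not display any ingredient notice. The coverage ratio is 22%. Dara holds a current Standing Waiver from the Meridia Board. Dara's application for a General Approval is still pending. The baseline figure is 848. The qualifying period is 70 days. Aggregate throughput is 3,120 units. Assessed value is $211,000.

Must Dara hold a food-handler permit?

Exception (a) fails — no current Tier B Exemption Letter is held.
Exception (b) requires that the seller holds a current Provisional Approval from the Meridia Board; but the Provisional Approval is not current, so (b) is unavailable.
Exception (c) requires that the seller displays an ingredient notice at the point of sale; but no ingredient notice is displayed, so (c) is unavailable.
Exception (d) requires that the seller has filed a Cottage Food Declaration with the Meridia health office; but the Cottage Food Declaration was withdrawn, so (d) is unavailable.
Exception (e): the baseline figure is 848, below the 919 limit; the seller is a natural person; all sales are at a certified farmers' market — every condition holds. Considering the limiting provisions: (j) is engaged (the registered capacity is 2,490 units, meeting the 2,380 units threshold), but is overridden by (k): (k) operates against (j): a current Standing Waiver is held. (l) is engaged (the qualifying period is 70 days, under the 75 days limit), but is overridden by (m): (m) is engaged — the compliance score is 58 points, under the 81 points limit. (n) would limit (m) — a current Class 4 Exemption Letter is held — but (o) sets (n) aside: (o) operates against (n): a current Annual Notice is held. (p) does not operate here (assessed value is $211,000, short of $231,000), so (o) stands. (e) remains available.

No — exception (e) applies; Dara is not required to hold a food-handler permit.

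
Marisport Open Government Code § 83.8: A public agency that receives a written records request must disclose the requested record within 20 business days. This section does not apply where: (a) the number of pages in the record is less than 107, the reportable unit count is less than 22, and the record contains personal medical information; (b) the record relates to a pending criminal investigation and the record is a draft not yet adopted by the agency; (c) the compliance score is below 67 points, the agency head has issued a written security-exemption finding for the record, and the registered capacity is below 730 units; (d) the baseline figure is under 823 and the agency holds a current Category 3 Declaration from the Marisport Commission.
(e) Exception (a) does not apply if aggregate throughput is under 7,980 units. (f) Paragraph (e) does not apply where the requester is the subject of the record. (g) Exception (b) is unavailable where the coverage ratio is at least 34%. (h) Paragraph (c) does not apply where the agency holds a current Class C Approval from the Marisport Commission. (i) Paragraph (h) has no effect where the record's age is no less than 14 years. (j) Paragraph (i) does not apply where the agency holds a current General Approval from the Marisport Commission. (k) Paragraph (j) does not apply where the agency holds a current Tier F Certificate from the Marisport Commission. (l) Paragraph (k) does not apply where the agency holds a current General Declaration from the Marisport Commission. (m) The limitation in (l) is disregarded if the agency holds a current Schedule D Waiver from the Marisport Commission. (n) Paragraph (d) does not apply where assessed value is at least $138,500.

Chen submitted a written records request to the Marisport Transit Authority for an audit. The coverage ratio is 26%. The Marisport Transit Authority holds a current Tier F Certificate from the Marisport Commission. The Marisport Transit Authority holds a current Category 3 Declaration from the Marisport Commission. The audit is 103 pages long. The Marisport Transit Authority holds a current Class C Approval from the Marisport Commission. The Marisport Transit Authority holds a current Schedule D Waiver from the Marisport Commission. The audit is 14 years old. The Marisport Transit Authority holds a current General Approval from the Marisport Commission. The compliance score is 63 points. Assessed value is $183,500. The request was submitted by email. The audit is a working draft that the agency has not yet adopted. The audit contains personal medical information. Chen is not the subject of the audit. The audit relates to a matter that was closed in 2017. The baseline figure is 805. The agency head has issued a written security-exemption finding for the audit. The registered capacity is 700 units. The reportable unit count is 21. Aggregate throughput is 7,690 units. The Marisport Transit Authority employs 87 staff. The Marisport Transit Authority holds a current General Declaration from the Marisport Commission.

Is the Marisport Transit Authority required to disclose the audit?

Exception (a): the number of pages in the record is 103, less than the 107 limit; the reportable unit count is 21, less than the 22 limit; the audit contains personal medical information — every condition holds. Turning to paragraphs (e)–(f): (e) is engaged — aggregate throughput is 7,690 units, under the 7,980 units limit. (f), which would lift (e), is not triggered — Chen is not the subject of the audit. (a) is therefore removed.
Exception (b) fails — the audit relates to a closed matter.
All of (c)'s requirements are met (the compliance score is 63 points, below the 67 points limit; a written security-exemption finding has been issued; the registered capacity is 700 units, below the 730 units limit). Applying paragraphs (h)–(m): (h) would limit (c) — a current Class C Approval is held — but (i) sets (h) aside: (i) is triggered — the record's age is 14 years, meeting the 14 years threshold. (j) would limit (i) — a current General Approval is held — but (k) sets (j) aside: (k) operates against (j): a current Tier F Certificate is held. (l) would limit (k) — a current General Declaration is held — but (m) sets (l) aside: (m) operates against (l): a current Schedule D Waiver is held. So (c) applies.
Exception (d): the baseline figure is 805, under the 823 limit; a current Category 3 Declaration is held — every condition holds. But: (n) is engaged — assessed value is $183,500, meeting the $138,500 threshold. So (d) is unavailable.

No — exception (c) applies; the Marisport Transit Authority is not required to disclose the audit.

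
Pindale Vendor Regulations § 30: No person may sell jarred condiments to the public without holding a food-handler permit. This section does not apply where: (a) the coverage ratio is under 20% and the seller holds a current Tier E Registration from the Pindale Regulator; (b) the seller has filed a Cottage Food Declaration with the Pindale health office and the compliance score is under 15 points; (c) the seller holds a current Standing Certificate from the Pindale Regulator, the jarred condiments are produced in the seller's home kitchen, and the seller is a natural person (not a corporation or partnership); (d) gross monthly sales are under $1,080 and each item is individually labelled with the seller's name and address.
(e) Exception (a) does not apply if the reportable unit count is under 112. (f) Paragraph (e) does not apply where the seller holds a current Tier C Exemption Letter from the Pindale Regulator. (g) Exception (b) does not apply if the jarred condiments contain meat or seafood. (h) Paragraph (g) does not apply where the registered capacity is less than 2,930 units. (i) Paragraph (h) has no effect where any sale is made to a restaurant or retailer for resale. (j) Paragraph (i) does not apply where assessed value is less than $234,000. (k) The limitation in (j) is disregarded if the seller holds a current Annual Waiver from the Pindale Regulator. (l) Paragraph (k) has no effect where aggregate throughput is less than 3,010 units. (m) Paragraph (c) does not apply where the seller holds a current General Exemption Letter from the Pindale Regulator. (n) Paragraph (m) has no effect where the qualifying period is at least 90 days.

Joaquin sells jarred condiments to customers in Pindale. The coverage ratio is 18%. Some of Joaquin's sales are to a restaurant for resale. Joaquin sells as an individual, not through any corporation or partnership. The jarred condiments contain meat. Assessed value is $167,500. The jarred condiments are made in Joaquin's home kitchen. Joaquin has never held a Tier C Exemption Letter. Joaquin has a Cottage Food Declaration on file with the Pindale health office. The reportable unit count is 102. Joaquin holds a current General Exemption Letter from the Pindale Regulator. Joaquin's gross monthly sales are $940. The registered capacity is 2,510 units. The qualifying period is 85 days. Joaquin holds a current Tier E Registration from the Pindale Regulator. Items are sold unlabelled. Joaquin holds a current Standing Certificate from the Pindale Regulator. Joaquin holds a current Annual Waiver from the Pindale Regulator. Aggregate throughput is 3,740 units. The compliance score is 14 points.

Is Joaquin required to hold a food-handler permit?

Yes — Joaquin must hold a food-handler permit.

Exception (a) is satisfied on its face — the coverage ratio is 18%, under the 20% limit; a current Tier E Registration is held. But: (e) operates against (a): the reportable unit count is 102, under the 112 limit. (f), which would lift (e), is not triggered — no current Tier C Exemption Letter is held. So (a) is unavailable.
Exception (b) is satisfied on its face — a Cottage Food Declaration is on file; the compliance score is 14 points, under the 15 points limit. But applying paragraphs (g)–(l): (g) operates — the jarred condiments contain meat. (h) applies (the registered capacity is 2,510 units, less than the 2,930 units limit), but is set aside by (i): (i) operates against (h): some sales are to a restaurant for resale. (j) is triggered (assessed value is $167,500, less than the $234,000 limit), but is overridden by (k): (k) operates against (j): a current Annual Waiver is held. (l), which would lift (k), is not triggered — aggregate throughput is 3,740 units, not less than 3,010 units. (b) is therefore removed.
Exception (c): a current Standing Certificate is held; the jarred condiments are home-kitchen produced; the seller is a natural person — every condition holds. But: (m) is triggered — a current General Exemption Letter is held. (n) does not operate here (the qualifying period is 85 days, short of 90 days), so (m) stands. So (c) is unavailable.
Exception (d) fails — items are sold unlabelled.
Every exception is unavailable, so the rule governs.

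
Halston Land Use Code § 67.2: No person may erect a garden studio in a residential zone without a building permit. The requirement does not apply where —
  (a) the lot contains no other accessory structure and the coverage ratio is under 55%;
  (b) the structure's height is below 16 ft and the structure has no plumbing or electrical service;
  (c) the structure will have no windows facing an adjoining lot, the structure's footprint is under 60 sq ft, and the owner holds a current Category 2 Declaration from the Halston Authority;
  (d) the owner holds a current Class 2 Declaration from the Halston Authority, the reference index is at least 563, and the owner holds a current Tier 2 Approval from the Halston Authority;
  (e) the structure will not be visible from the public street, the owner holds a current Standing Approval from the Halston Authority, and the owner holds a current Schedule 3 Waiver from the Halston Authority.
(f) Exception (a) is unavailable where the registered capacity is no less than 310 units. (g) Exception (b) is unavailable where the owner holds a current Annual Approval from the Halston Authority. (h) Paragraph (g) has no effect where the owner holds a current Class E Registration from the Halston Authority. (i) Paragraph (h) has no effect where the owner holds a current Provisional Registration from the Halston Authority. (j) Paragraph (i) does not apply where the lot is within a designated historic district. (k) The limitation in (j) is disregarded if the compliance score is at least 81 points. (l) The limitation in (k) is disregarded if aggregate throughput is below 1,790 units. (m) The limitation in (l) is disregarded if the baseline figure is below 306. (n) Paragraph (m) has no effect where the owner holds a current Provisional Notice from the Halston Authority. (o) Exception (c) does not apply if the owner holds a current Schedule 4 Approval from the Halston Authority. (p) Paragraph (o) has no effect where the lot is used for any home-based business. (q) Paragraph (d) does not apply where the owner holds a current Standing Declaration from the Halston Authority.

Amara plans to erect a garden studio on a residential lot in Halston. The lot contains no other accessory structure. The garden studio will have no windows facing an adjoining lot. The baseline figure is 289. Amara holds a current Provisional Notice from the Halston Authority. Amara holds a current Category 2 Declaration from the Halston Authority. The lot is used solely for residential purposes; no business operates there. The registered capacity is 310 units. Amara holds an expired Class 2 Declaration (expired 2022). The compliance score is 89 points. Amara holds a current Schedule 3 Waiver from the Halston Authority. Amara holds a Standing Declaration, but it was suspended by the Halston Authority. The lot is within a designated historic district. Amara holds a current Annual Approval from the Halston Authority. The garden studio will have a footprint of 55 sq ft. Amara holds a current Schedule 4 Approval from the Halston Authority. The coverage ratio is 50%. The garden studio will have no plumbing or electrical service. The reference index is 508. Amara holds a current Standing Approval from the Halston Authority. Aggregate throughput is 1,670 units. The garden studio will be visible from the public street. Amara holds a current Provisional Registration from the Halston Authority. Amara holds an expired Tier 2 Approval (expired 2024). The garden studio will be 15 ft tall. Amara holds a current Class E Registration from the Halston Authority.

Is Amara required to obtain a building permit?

No — exception (b) applies; Amara does not need a building permit.

Exception (a): the lot has no other accessory structure; the coverage ratio is 50%, under the 55% limit — every condition holds. However, paragraph (f) must be considered: (f) operates — the registered capacity is 310 units, meeting the 310 units threshold. Exception (a) does not apply.
Exception (b): the structure's height is 15 ft, below the 16 ft limit; there is no plumbing or electrical service — every condition holds. Applying paragraphs (g)–(n): (g) applies (a current Annual Approval is held), but is overridden by (h): (h) operates against (g): a current Class E Registration is held. (i) would limit (h) — a current Provisional Registration is held — but (j) sets (i) aside: (j) operates against (i): the lot is in a historic district. (k) is engaged (the compliance score is 89 points, meeting the 81 points threshold), but is overridden by (l): (l) is engaged — aggregate throughput is 1,670 units, below the 1,790 units limit. (m) is engaged (the baseline figure is 289, below the 306 limit), but is set aside by (n): (n) operates — a current Provisional Notice is held. Exception (b) stands.
Exception (c): no windows face an adjoining lot; the structure's footprint is 55 sq ft, under the 60 sq ft limit; a current Category 2 Declaration is held — every condition holds. But: (o) operates against (c): a current Schedule 4 Approval is held. (p), which would lift (o), is not triggered — the lot is solely residential. Exception (c) does not apply.
Exception (d) requires that the owner holds a current Class 2 Declaration from the Halston Authority; but no current Class 2 Declaration is held, so (d) is unavailable.
Exception (e) does not apply: the structure will be visible from the street.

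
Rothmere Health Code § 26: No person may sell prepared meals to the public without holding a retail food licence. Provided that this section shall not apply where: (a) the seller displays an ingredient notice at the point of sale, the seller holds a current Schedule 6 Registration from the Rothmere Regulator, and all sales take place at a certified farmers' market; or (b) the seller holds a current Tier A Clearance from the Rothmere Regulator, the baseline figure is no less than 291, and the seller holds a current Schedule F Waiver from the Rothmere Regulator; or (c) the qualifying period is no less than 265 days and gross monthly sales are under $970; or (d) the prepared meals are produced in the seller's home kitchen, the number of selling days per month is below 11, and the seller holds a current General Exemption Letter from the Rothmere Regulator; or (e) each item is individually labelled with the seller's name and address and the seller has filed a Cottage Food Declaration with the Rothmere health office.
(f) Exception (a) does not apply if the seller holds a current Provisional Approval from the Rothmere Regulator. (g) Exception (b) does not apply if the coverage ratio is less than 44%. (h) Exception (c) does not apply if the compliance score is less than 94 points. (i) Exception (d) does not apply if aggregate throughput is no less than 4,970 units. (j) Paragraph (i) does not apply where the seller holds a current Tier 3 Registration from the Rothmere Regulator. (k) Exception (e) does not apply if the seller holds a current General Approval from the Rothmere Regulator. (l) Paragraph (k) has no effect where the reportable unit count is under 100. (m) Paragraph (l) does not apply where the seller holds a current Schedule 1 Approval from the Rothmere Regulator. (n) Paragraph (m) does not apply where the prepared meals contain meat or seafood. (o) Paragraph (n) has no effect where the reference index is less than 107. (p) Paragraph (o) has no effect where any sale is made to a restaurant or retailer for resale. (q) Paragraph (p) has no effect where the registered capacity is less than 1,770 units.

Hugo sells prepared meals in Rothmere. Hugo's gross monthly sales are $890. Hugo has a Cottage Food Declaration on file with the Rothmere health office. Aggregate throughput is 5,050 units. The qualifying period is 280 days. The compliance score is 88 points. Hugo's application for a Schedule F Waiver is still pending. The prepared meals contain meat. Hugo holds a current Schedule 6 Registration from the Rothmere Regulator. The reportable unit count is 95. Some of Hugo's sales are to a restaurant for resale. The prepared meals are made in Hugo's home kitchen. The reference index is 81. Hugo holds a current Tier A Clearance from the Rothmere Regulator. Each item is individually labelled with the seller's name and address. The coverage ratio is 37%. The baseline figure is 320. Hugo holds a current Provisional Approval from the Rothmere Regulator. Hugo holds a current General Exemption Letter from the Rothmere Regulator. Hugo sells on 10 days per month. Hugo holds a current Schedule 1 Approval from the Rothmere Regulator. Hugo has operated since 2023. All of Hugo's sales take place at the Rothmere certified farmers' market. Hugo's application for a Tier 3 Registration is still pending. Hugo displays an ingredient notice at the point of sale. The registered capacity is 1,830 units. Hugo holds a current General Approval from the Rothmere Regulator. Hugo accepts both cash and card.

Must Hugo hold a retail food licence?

No — exception (e) applies; Hugo is not required to hold a retail food licence.

Exception (a): an ingredient notice is displayed; a current Schedule 6 Registration is held; all sales are at a certified farmers' market — every condition holds. But: (f) operates against (a): a current Provisional Approval is held. Exception (a) does not apply.
Exception (b) fails — there is no Schedule F Waiver in force.
Exception (c): the qualifying period is 280 days, meeting the 265 days threshold; gross monthly sales are $890, under the $970 limit — every condition holds. However, paragraph (h) must be considered: (h) applies — the compliance score is 88 points, less than the 94 points limit. So (c) is unavailable.
Exception (d)'s conditions are all satisfied: the prepared meals are home-kitchen produced; the number of selling days per month is 10, below the 11 limit; a current General Exemption Letter is held. However, paragraphs (i)–(j) must be considered: (i) applies — aggregate throughput is 5,050 units, meeting the 4,970 units threshold. (j), which would lift (i), does not operate here — no current Tier 3 Registration is held. Exception (d) does not apply.
Exception (e): items are individually labelled; a Cottage Food Declaration is on file — every condition holds. Applying paragraphs (k)–(q): (k) would limit (e) — a current General Approval is held — but (l) sets (k) aside: (l) is triggered — the reportable unit count is 95, under the 100 limit. (m) is triggered (a current Schedule 1 Approval is held), but is overridden by (n): (n) operates — the prepared meals contain meat. (o) would limit (n) — the reference index is 81, less than the 107 limit — but (p) sets (o) aside: (p) applies — some sales are to a restaurant for resale. (q), which would lift (p), is inapplicable — the registered capacity is 1,830 units, not less than 1,770 units. Exception (e) stands.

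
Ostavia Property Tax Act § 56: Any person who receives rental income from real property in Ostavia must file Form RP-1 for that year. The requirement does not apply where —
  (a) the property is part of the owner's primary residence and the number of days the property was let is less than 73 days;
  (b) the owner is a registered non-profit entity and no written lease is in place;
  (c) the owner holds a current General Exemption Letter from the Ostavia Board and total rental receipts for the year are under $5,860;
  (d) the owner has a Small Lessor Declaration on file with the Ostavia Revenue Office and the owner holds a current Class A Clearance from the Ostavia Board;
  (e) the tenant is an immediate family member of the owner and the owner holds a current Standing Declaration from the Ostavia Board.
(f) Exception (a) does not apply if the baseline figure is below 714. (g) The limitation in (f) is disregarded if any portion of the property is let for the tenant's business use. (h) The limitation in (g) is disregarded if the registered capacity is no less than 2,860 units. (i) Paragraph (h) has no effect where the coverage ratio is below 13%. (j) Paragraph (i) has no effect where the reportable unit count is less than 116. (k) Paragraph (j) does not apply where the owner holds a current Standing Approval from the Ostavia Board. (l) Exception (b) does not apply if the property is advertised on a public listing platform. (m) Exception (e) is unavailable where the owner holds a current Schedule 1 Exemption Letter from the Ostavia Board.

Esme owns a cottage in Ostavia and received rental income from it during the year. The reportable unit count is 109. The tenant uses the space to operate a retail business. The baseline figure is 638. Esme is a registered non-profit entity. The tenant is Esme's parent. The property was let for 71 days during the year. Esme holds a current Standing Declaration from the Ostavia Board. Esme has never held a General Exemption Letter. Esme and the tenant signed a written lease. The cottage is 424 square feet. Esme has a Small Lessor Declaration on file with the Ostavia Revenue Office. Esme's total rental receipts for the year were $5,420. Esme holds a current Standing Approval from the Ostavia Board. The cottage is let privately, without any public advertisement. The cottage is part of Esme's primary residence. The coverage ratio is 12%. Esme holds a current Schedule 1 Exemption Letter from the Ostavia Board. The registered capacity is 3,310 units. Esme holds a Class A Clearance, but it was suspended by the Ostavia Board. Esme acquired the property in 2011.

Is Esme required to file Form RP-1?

Exception (a)'s conditions are all satisfied: the cottage is part of the primary residence; the number of days the property was let is 71 days, less than the 73 days limit. Considering the limiting provisions: (f) applies (the baseline figure is 638, below the 714 limit), but is displaced by (g): (g) is triggered — the space is let for business use. (h) would limit (g) — the registered capacity is 3,310 units, meeting the 2,860 units threshold — but (i) sets (h) aside: (i) operates against (h): the coverage ratio is 12%, below the 13% limit. (j) would limit (i) — the reportable unit count is 109, less than the 116 limit — but (k) sets (j) aside: (k) operates — a current Standing Approval is held. So (a) applies.
Exception (b) does not apply: a written lease is in place.
Exception (c) fails — the General Exemption Letter is not current.
Exception (d) fails — the Class A Clearance is not current.
Exception (e)'s conditions are all satisfied: the tenant is an immediate family member; a current Standing Declaration is held. Turning to paragraph (m): (m) is engaged — a current Schedule 1 Exemption Letter is held. So (e) is unavailable.

No — exception (a) applies; Esme is not required to file Form RP-1.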